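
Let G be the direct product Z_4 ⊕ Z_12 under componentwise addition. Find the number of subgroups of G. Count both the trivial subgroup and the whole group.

|G| = 48, so by Lagrange every subgroup order divides 48. Divisors: 1, 2, 3, 4, 6, 8, 12, 16, 24, 48.
Subgroups by order — order 1: 1; order 2: 3; order 3: 1; order 4: 7; order 6: 3; order 8: 3; order 12: 7; order 16: 1; order 24: 3; order 48: 1.
Total: 1 + 3 + 1 + 7 + 3 + 3 + 7 + 1 + 3 + 1 = 30.

30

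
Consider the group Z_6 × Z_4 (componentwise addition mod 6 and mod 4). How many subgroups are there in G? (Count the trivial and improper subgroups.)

16

|G| = 24, so by Lagrange every subgroup order divides 24. Divisors: 1, 2, 3, 4, 6, 8, 12, 24.
Subgroups by order — order 1: 1; order 2: 3; order 3: 1; order 4: 3; order 6: 3; order 8: 1; order 12: 3; order 24: 1.
Total: 1 + 3 + 1 + 3 + 3 + 1 + 3 + 1 = 16.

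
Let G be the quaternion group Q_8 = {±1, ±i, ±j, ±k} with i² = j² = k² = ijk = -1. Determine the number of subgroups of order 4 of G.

|G| = 8 and 4 | 8, so subgroups of order 4 are possible by Lagrange.
The subgroups of order 4 are: {1, -1, i, -i}; {1, -1, j, -j}; {1, -1, k, -k}.
So G has 3 subgroups of order 4.

3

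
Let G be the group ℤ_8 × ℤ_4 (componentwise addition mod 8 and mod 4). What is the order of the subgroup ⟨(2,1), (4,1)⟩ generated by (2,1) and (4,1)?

16

|⟨(2,1)⟩| = 4 and |⟨(4,1)⟩| = 4, so |H| is a multiple of lcm(4, 4) = 4 and divides |G| = 32.
Closing under the operation: H = {(0,0), (0,1), (0,2), (0,3), (2,0), (2,1), (2,2), (2,3), (4,0), (4,1), (4,2), (4,3), (6,0), (6,1), (6,2), (6,3)}, so |H| = 16.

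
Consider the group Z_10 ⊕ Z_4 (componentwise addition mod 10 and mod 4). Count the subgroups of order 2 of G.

|G| = 40 and 2 | 40, so subgroups of order 2 are possible by Lagrange.
The subgroups of order 2 are: {(0,0), (0,2)}; {(0,0), (5,0)}; {(0,0), (5,2)}.
So G has 3 subgroups of order 2.

3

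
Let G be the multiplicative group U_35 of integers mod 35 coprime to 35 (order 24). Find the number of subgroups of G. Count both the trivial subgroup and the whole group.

16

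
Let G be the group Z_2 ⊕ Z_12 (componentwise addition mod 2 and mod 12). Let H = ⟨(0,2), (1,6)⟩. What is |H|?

12

|⟨(0,2)⟩| = 6 and |⟨(1,6)⟩| = 2, so |H| is a multiple of lcm(6, 2) = 6 and divides |G| = 24.
Closing under the operation: H = {(0,0), (0,2), (0,4), (0,6), (0,8), (0,10), (1,0), (1,2), (1,4), (1,6), (1,8), (1,10)}, so |H| = 12.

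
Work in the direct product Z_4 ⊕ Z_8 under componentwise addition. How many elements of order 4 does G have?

An element (a,b) has order lcm(ord(a), ord(b)); count pairs with lcm equal to 4.
Enumerating gives 12 such elements.

12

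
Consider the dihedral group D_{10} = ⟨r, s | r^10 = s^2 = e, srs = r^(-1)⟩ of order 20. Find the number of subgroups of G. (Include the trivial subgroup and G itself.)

22

|G| = 20, so by Lagrange every subgroup order divides 20. Divisors: 1, 2, 4, 5, 10, 20.
Subgroups by order — order 1: 1; order 2: 11; order 4: 5; order 5: 1; order 10: 3; order 20: 1.
Total: 1 + 11 + 5 + 1 + 3 + 1 = 22.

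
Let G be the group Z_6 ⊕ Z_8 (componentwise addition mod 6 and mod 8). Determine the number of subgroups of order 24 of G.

3

|G| = 48 and 24 | 48, so subgroups of order 24 are possible by Lagrange.
The subgroups of order 24 are: {(0,0), (0,1), (0,2), (0,3), (0,4), (0,5), (0,6), (0,7), (2,0), (2,1), (2,2), (2,3), (2,4), (2,5), (2,6), (2,7), (4,0), (4,1), (4,2), (4,3), (4,4), (4,5), (4,6), (4,7)}; {(0,0), (0,2), (0,4), (0,6), (1,0), (1,2), (1,4), (1,6), (2,0), (2,2), (2,4), (2,6), (3,0), (3,2), (3,4), (3,6), (4,0), (4,2), (4,4), (4,6), (5,0), (5,2), (5,4), (5,6)}; {(0,0), (0,2), (0,4), (0,6), (1,1), (1,3), (1,5), (1,7), (2,0), (2,2), (2,4), (2,6), (3,1), (3,3), (3,5), (3,7), (4,0), (4,2), (4,4), (4,6), (5,1), (5,3), (5,5), (5,7)}.
So G has 3 subgroups of order 24.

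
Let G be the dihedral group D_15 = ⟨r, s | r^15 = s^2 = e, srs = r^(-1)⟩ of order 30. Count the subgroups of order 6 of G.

5

|G| = 30 and 6 | 30, so subgroups of order 6 are possible by Lagrange.
The subgroups of order 6 are: {e, r^5, r^10, s, r^5s, r^10s}; {e, r^5, r^10, rs, r^6s, r^11s}; {e, r^5, r^10, r^2s, r^7s, r^12s}; {e, r^5, r^10, r^3s, r^8s, r^13s}; … (5 in all).
So G has 5 subgroups of order 6.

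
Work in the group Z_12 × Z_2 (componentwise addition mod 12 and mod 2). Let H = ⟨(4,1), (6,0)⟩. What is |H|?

12

|⟨(4,1)⟩| = 6 and |⟨(6,0)⟩| = 2, so |H| is a multiple of lcm(6, 2) = 6 and divides |G| = 24.
Closing under the operation: H = {(0,0), (0,1), (2,0), (2,1), (4,0), (4,1), (6,0), (6,1), (8,0), (8,1), (10,0), (10,1)}, so |H| = 12.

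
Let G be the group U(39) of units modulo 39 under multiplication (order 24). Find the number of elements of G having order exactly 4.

4

The elements of order 4 are: 5, 8, 31, 34.
That's 4.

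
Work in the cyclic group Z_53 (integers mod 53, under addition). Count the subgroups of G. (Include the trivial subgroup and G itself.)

2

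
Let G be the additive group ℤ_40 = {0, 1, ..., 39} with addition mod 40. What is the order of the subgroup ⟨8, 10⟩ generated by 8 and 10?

|⟨8⟩| = 5 and |⟨10⟩| = 4, so |H| is a multiple of lcm(5, 4) = 20 and divides |G| = 40.
Closing under the operation: H = {0, 2, 4, 6, 8, 10, 12, 14, 16, 18, 20, 22, 24, 26, 28, 30, 32, 34, 36, 38}, so |H| = 20.

20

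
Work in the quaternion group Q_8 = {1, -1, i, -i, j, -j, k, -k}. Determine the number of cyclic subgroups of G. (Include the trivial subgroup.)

Each element a generates a cyclic subgroup ⟨a⟩; distinct elements may generate the same one (a cyclic group of order d has φ(d) generators).
Cyclic subgroups by order — order 1: 1; order 2: 1; order 4: 3.
Total: 5.

5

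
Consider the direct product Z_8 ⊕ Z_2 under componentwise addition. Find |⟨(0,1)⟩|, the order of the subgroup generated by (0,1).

2

The order of (0,1) in Z_8 × Z_2 is lcm(ord(0) in Z_8, ord(1) in Z_2).
ord(0) = 1 and ord(1) = 2, so |⟨(0,1)⟩| = lcm(1, 2) = 2.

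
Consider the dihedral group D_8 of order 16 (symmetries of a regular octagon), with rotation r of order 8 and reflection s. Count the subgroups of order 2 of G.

9

|G| = 16 and 2 | 16, so subgroups of order 2 are possible by Lagrange.
The subgroups of order 2 are: {e, r^2s}; {e, r^3s}; {e, r^4}; {e, r^4s}; … (9 in all).
So G has 9 subgroups of order 2.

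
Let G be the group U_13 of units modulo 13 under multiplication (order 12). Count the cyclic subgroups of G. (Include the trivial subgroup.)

A cyclic subgroup of order d is generated by each of its φ(d) elements of order d, so the cyclic subgroups of order d number (#elements of order d)/φ(d).
Cyclic subgroups by order — order 1: 1; order 2: 1; order 3: 1; order 4: 1; order 6: 1; order 12: 1.
Total: 6.

6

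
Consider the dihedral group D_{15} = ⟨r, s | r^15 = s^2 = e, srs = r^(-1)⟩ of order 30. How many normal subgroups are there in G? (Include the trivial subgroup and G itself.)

G has 28 subgroups. Checking conjugation-invariance by order — order 1: 1/1 normal; order 2: 0/15 normal; order 3: 1/1 normal; order 5: 1/1 normal; order 6: 0/5 normal; order 10: 0/3 normal; order 15: 1/1 normal; order 30: 1/1 normal.
Total normal subgroups: 5.

5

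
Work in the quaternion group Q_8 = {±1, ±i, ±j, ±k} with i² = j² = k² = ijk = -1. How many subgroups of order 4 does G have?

|G| = 8 and 4 | 8, so subgroups of order 4 are possible by Lagrange.
The subgroups of order 4 are: {1, -1, i, -i}; {1, -1, j, -j}; {1, -1, k, -k}.
So G has 3 subgroups of order 4.

3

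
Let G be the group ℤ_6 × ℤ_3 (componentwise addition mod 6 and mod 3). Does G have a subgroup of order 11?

No

11 does not divide |G| = 18, so by Lagrange no subgroup of order 11 exists.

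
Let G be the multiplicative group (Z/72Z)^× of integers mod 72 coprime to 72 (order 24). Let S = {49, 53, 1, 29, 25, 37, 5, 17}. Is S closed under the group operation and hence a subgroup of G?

Closure fails: 5 · 37 = 41 ∉ S. So S is not a subgroup.

No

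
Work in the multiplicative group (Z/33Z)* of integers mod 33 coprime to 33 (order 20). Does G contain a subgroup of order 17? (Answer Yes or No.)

No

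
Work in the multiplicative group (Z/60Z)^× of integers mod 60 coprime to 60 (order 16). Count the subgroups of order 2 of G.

7

|G| = 16 and 2 | 16, so subgroups of order 2 are possible by Lagrange.
The subgroups of order 2 are: {1, 11}; {1, 19}; {1, 29}; {1, 31}; … (7 in all).
So G has 7 subgroups of order 2.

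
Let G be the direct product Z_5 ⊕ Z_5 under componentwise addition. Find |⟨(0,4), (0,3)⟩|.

|⟨(0,4)⟩| = 5 and |⟨(0,3)⟩| = 5, so |H| is a multiple of lcm(5, 5) = 5 and divides |G| = 25.
Closing under the operation: H = {(0,0), (0,1), (0,2), (0,3), (0,4)}, so |H| = 5.

5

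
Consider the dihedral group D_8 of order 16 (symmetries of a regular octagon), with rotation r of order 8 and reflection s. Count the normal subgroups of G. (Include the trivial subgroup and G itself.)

7

G has 19 subgroups. Checking conjugation-invariance by order — order 1: 1/1 normal; order 2: 1/9 normal; order 4: 1/5 normal; order 8: 3/3 normal; order 16: 1/1 normal.
Total normal subgroups: 7.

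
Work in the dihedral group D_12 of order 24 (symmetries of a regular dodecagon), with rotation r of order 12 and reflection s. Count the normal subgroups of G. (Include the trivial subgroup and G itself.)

9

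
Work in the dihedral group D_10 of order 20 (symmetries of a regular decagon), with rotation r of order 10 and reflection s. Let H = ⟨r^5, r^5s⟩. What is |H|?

|⟨r^5⟩| = 2 and |⟨r^5s⟩| = 2, so |H| is a multiple of lcm(2, 2) = 2 and divides |G| = 20.
Closing under the operation: H = {e, r^5, s, r^5s}, so |H| = 4.

4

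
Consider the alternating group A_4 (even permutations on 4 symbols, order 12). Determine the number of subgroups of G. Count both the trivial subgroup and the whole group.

10

|G| = 12, so by Lagrange every subgroup order divides 12. Divisors: 1, 2, 3, 4, 6, 12.
Subgroups by order — order 1: 1; order 2: 3; order 3: 4; order 4: 1; order 6: 0; order 12: 1.
Total: 1 + 3 + 4 + 1 + 0 + 1 = 10.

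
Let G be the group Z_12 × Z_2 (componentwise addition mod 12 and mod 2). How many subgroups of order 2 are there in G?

|G| = 24 and 2 | 24, so subgroups of order 2 are possible by Lagrange.
The subgroups of order 2 are: {(0,0), (0,1)}; {(0,0), (6,0)}; {(0,0), (6,1)}.
So G has 3 subgroups of order 2.

3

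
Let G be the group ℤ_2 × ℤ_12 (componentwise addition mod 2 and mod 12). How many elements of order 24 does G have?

An element (a,b) has order lcm(ord(a), ord(b)); count pairs with lcm equal to 24.
Enumerating gives 0 such elements.

0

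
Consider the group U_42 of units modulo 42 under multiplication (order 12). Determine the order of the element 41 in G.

2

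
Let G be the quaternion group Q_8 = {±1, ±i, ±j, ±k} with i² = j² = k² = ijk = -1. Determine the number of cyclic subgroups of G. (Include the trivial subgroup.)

5

Each element a generates a cyclic subgroup ⟨a⟩; distinct elements may generate the same one (a cyclic group of order d has φ(d) generators).
Cyclic subgroups by order — order 1: 1; order 2: 1; order 4: 3.
Total: 5.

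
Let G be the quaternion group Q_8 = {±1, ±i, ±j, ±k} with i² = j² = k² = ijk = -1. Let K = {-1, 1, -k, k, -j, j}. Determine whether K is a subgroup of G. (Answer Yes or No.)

|K| = 6 does not divide |G| = 8, so by Lagrange K is not a subgroup.

No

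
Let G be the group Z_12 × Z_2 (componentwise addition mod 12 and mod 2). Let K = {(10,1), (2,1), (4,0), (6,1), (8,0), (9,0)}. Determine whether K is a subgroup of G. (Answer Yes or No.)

The identity (0,0) ∉ K, so K is not a subgroup.

No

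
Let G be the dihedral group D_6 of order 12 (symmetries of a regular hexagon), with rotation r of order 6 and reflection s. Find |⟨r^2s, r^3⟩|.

4

|⟨r^2s⟩| = 2 and |⟨r^3⟩| = 2, so |H| is a multiple of lcm(2, 2) = 2 and divides |G| = 12.
Closing under the operation: H = {e, r^3, r^2s, r^5s}, so |H| = 4.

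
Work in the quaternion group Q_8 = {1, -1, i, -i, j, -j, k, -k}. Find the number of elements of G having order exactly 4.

6

The elements of order 4 are: i, -i, j, -j, k, -k.
That's 6.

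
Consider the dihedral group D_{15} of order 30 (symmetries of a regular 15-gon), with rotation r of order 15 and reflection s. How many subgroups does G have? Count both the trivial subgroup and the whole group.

28

|G| = 30, so by Lagrange every subgroup order divides 30. Divisors: 1, 2, 3, 5, 6, 10, 15, 30.
Subgroups by order — order 1: 1; order 2: 15; order 3: 1; order 5: 1; order 6: 5; order 10: 3; order 15: 1; order 30: 1.
Total: 1 + 15 + 1 + 1 + 5 + 3 + 1 + 1 = 28.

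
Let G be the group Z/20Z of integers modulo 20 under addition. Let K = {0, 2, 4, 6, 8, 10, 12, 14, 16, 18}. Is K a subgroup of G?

|K| = 10 divides |G| = 20, consistent with Lagrange.
K contains the identity, every element's inverse is in K, and K is closed under +: it is a subgroup.
In fact K = ⟨2⟩.

Yes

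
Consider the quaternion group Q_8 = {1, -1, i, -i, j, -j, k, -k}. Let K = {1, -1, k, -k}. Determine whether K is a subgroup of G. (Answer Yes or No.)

|K| = 4 divides |G| = 8, consistent with Lagrange.
K contains the identity, every element's inverse is in K, and K is closed under ·: it is a subgroup.
In fact K = ⟨-k⟩.

Yes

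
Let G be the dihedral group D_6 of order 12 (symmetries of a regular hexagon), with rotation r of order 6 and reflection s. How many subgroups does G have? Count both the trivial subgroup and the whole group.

|G| = 12, so by Lagrange every subgroup order divides 12. Divisors: 1, 2, 3, 4, 6, 12.
Subgroups by order — order 1: 1; order 2: 7; order 3: 1; order 4: 3; order 6: 3; order 12: 1.
Total: 1 + 7 + 1 + 3 + 3 + 1 = 16.

16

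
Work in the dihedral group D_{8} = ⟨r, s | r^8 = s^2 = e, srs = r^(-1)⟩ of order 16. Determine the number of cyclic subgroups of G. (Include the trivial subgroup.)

12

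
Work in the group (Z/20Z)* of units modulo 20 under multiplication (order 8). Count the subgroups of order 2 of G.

|G| = 8 and 2 | 8, so subgroups of order 2 are possible by Lagrange.
The subgroups of order 2 are: {1, 11}; {1, 19}; {1, 9}.
So G has 3 subgroups of order 2.

3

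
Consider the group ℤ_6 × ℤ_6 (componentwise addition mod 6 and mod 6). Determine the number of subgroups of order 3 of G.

|G| = 36 and 3 | 36, so subgroups of order 3 are possible by Lagrange.
The subgroups of order 3 are: {(0,0), (0,2), (0,4)}; {(0,0), (2,0), (4,0)}; {(0,0), (2,2), (4,4)}; {(0,0), (2,4), (4,2)}.
So G has 4 subgroups of order 3.

4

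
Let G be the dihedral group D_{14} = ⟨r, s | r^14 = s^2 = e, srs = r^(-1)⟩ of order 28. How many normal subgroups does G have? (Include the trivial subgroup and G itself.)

7

G has 28 subgroups. Checking conjugation-invariance by order — order 1: 1/1 normal; order 2: 1/15 normal; order 4: 0/7 normal; order 7: 1/1 normal; order 14: 3/3 normal; order 28: 1/1 normal.
Total normal subgroups: 7.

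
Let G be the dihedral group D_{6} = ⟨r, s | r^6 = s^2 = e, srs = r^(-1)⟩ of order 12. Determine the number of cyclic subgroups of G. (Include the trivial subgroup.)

10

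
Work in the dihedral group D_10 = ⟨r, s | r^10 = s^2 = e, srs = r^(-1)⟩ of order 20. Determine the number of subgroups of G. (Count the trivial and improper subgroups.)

|G| = 20, so by Lagrange every subgroup order divides 20. Divisors: 1, 2, 4, 5, 10, 20.
Subgroups by order — order 1: 1; order 2: 11; order 4: 5; order 5: 1; order 10: 3; order 20: 1.
Total: 1 + 11 + 5 + 1 + 3 + 1 = 22.

22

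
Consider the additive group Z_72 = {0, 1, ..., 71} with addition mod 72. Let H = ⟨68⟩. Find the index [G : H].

4

|⟨68⟩| = 18 and |G| = 72.
By Lagrange, [G : H] = |G|/|H| = 72/18 = 4.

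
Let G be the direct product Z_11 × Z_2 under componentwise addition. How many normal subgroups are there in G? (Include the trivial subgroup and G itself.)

G is abelian, so every subgroup is normal.
G has 4 subgroups in total, hence 4 normal subgroups.

4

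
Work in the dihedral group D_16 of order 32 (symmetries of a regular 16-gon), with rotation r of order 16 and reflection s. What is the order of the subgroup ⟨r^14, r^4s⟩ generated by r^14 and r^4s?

16

|⟨r^14⟩| = 8 and |⟨r^4s⟩| = 2, so |H| is a multiple of lcm(8, 2) = 8 and divides |G| = 32.
Closing under the operation: H = {e, r^2, r^4, r^6, r^8, r^10, r^12, r^14, s, r^2s, r^4s, r^6s, r^8s, r^10s, r^12s, r^14s}, so |H| = 16.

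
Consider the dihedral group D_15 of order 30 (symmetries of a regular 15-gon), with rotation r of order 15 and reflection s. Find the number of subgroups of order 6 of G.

|G| = 30 and 6 | 30, so subgroups of order 6 are possible by Lagrange.
The subgroups of order 6 are: {e, r^5, r^10, s, r^5s, r^10s}; {e, r^5, r^10, rs, r^6s, r^11s}; {e, r^5, r^10, r^2s, r^7s, r^12s}; {e, r^5, r^10, r^3s, r^8s, r^13s}; … (5 in all).
So G has 5 subgroups of order 6.

5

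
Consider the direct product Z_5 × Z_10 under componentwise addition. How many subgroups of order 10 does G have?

|G| = 50 and 10 | 50, so subgroups of order 10 are possible by Lagrange.
The subgroups of order 10 are: {(0,0), (0,1), (0,2), (0,3), (0,4), (0,5), (0,6), (0,7), (0,8), (0,9)}; {(0,0), (0,5), (1,0), (1,5), (2,0), (2,5), (3,0), (3,5), (4,0), (4,5)}; {(0,0), (0,5), (1,1), (1,6), (2,2), (2,7), (3,3), (3,8), (4,4), (4,9)}; {(0,0), (0,5), (1,2), (1,7), (2,4), (2,9), (3,1), (3,6), (4,3), (4,8)}; … (6 in all).
So G has 6 subgroups of order 10.

6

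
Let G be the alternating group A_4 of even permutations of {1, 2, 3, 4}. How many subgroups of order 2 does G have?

|G| = 12 and 2 | 12, so subgroups of order 2 are possible by Lagrange.
The subgroups of order 2 are: {e, (1 2)(3 4)}; {e, (1 3)(2 4)}; {e, (1 4)(2 3)}.
So G has 3 subgroups of order 2.

3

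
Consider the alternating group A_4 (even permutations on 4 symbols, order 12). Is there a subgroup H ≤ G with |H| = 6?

6 | 12, so Lagrange does not rule it out; but checking all subgroups of G, none has order 6.
(A_4 is the standard example that the converse of Lagrange fails.)

No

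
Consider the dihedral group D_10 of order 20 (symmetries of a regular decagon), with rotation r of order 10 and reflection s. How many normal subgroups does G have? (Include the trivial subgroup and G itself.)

7

G has 22 subgroups. Checking conjugation-invariance by order — order 1: 1/1 normal; order 2: 1/11 normal; order 4: 0/5 normal; order 5: 1/1 normal; order 10: 3/3 normal; order 20: 1/1 normal.
Total normal subgroups: 7.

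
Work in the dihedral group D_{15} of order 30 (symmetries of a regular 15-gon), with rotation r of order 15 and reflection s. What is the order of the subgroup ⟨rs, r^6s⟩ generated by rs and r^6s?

6

|⟨rs⟩| = 2 and |⟨r^6s⟩| = 2, so |H| is a multiple of lcm(2, 2) = 2 and divides |G| = 30.
Closing under the operation: H = {e, r^5, r^10, rs, r^6s, r^11s}, so |H| = 6.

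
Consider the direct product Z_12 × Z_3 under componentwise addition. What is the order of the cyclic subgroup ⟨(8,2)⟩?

The order of (8,2) in Z_12 × Z_3 is lcm(ord(8) in Z_12, ord(2) in Z_3).
ord(8) = 3 and ord(2) = 3, so |⟨(8,2)⟩| = lcm(3, 3) = 3.

3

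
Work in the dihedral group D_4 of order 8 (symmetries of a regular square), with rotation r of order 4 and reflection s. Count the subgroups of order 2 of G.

5

|G| = 8 and 2 | 8, so subgroups of order 2 are possible by Lagrange.
The subgroups of order 2 are: {e, r^2}; {e, r^2s}; {e, r^3s}; {e, rs}; … (5 in all).
So G has 5 subgroups of order 2.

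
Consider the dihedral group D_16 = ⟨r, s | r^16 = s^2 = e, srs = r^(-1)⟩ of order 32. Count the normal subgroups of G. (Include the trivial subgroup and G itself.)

G has 36 subgroups. Checking conjugation-invariance by order — order 1: 1/1 normal; order 2: 1/17 normal; order 4: 1/9 normal; order 8: 1/5 normal; order 16: 3/3 normal; order 32: 1/1 normal.
Total normal subgroups: 8.

8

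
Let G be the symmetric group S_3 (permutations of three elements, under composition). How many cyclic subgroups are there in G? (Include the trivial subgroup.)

5

A cyclic subgroup of order d is generated by each of its φ(d) elements of order d, so the cyclic subgroups of order d number (#elements of order d)/φ(d).
Cyclic subgroups by order — order 1: 1; order 2: 3; order 3: 1.
Total: 5.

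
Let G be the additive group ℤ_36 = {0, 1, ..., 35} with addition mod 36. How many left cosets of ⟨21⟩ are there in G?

|⟨21⟩| = 12 and |G| = 36.
By Lagrange, [G : H] = |G|/|H| = 36/12 = 3.

3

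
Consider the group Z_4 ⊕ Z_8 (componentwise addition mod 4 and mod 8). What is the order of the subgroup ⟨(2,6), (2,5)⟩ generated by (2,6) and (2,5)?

16

|⟨(2,6)⟩| = 4 and |⟨(2,5)⟩| = 8, so |H| is a multiple of lcm(4, 8) = 8 and divides |G| = 32.
Closing under the operation: H = {(0,0), (0,1), (0,2), (0,3), (0,4), (0,5), (0,6), (0,7), (2,0), (2,1), (2,2), (2,3), (2,4), (2,5), (2,6), (2,7)}, so |H| = 16.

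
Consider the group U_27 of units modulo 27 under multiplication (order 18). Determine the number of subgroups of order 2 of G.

|G| = 18 and 2 | 18, so subgroups of order 2 are possible by Lagrange.
The subgroups of order 2 are: {1, 26}.
So G has 1 subgroup of order 2.

1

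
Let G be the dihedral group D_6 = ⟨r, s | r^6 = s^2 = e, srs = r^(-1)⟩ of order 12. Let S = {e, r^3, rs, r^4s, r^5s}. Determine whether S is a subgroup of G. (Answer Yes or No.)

No

|S| = 5 does not divide |G| = 12, so by Lagrange S is not a subgroup.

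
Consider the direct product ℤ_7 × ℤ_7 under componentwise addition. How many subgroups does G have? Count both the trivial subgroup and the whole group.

10

|G| = 49, so by Lagrange every subgroup order divides 49. Divisors: 1, 7, 49.
Subgroups by order — order 1: 1; order 7: 8; order 49: 1.
Total: 1 + 8 + 1 = 10.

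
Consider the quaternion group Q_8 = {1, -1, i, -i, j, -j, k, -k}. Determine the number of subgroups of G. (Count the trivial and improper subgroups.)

|G| = 8, so by Lagrange every subgroup order divides 8. Divisors: 1, 2, 4, 8.
Subgroups by order — order 1: 1; order 2: 1; order 4: 3; order 8: 1.
Total: 1 + 1 + 3 + 1 = 6.

6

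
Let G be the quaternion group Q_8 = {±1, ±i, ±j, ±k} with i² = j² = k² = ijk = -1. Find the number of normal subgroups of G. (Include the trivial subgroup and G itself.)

6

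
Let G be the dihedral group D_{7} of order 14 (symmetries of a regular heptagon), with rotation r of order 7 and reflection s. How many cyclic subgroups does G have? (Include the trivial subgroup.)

9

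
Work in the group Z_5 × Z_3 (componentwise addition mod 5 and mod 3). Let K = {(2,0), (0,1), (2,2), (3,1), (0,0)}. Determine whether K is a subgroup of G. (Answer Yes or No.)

(0,1) ∈ K but its inverse (0,2) ∉ K, so K is not a subgroup.

No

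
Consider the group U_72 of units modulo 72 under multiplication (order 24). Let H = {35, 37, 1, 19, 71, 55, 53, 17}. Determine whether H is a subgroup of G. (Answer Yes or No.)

|H| = 8 divides |G| = 24, consistent with Lagrange.
H contains the identity, every element's inverse is in H, and H is closed under ·: it is a subgroup.

Yes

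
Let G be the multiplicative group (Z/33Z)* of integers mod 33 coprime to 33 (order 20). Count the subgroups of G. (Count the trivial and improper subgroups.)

10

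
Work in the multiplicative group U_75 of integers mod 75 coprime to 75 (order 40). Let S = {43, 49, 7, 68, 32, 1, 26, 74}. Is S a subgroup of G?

Yes

|S| = 8 divides |G| = 40, consistent with Lagrange.
S contains the identity, every element's inverse is in S, and S is closed under ·: it is a subgroup.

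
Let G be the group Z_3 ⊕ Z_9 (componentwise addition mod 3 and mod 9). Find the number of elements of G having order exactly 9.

18

An element (a,b) has order lcm(ord(a), ord(b)); count pairs with lcm equal to 9.
Enumerating gives 18 such elements.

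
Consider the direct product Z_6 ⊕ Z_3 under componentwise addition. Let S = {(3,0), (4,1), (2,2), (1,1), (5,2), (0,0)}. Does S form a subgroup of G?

Yes

|S| = 6 divides |G| = 18, consistent with Lagrange.
S contains the identity, every element's inverse is in S, and S is closed under +: it is a subgroup.
In fact S = ⟨(5,2)⟩.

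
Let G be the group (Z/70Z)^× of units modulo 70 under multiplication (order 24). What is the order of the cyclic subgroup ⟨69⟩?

2

Compute successive powers of 69 mod 70: 69, 1; 69^2 ≡ 1 (mod 70).
So |⟨69⟩| = 2.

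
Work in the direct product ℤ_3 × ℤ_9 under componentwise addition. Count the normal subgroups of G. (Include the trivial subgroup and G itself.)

G is abelian, so every subgroup is normal.
G has 10 subgroups in total, hence 10 normal subgroups.

10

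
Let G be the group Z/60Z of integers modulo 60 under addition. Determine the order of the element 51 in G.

20

In Z/60Z, the order of an element a is n/gcd(a, n).
gcd(51, 60) = 3, so |⟨51⟩| = 60/3 = 20.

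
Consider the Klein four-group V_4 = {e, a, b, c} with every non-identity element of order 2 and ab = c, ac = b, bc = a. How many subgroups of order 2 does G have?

3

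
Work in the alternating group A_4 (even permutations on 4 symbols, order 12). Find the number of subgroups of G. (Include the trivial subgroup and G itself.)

10

|G| = 12, so by Lagrange every subgroup order divides 12. Divisors: 1, 2, 3, 4, 6, 12.
Subgroups by order — order 1: 1; order 2: 3; order 3: 4; order 4: 1; order 6: 0; order 12: 1.
Total: 1 + 3 + 4 + 1 + 0 + 1 = 10.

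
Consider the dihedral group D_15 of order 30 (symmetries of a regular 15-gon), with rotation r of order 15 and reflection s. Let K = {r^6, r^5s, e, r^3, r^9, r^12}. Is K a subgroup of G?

Closure fails: r^9 · r^5s = r^14s ∉ K. So K is not a subgroup.

No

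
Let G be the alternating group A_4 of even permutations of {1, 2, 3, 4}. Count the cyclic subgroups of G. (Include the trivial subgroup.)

8

Each element a generates a cyclic subgroup ⟨a⟩; distinct elements may generate the same one (a cyclic group of order d has φ(d) generators).
Cyclic subgroups by order — order 1: 1; order 2: 3; order 3: 4.
Total: 8.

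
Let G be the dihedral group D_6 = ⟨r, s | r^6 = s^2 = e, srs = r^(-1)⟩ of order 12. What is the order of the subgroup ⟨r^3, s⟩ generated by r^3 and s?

|⟨r^3⟩| = 2 and |⟨s⟩| = 2, so |H| is a multiple of lcm(2, 2) = 2 and divides |G| = 12.
Closing under the operation: H = {e, r^3, s, r^3s}, so |H| = 4.

4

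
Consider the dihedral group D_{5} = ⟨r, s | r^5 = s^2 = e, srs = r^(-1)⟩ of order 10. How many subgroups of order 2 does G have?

|G| = 10 and 2 | 10, so subgroups of order 2 are possible by Lagrange.
The subgroups of order 2 are: {e, r^2s}; {e, r^3s}; {e, r^4s}; {e, rs}; … (5 in all).
So G has 5 subgroups of order 2.

5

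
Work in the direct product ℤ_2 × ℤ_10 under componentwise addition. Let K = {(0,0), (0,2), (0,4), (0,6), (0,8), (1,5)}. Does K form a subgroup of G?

No

|K| = 6 does not divide |G| = 20, so by Lagrange K is not a subgroup.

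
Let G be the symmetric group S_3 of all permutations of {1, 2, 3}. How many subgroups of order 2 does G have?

3

|G| = 6 and 2 | 6, so subgroups of order 2 are possible by Lagrange.
The subgroups of order 2 are: {e, (1 2)}; {e, (1 3)}; {e, (2 3)}.
So G has 3 subgroups of order 2.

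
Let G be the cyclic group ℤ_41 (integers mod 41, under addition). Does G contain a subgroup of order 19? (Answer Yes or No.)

19 does not divide |G| = 41, so by Lagrange no subgroup of order 19 exists.

No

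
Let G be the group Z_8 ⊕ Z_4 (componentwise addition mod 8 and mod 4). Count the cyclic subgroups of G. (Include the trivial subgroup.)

14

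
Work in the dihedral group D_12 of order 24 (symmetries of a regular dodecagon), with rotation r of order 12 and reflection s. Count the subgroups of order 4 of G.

7

|G| = 24 and 4 | 24, so subgroups of order 4 are possible by Lagrange.
The subgroups of order 4 are: {e, r^6, r^4s, r^10s}; {e, r^6, r^5s, r^11s}; {e, r^6, r^2s, r^8s}; {e, r^3, r^6, r^9}; … (7 in all).
So G has 7 subgroups of order 4.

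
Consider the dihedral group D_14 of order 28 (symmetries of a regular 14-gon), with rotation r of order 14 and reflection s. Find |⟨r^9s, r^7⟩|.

|⟨r^9s⟩| = 2 and |⟨r^7⟩| = 2, so |H| is a multiple of lcm(2, 2) = 2 and divides |G| = 28.
Closing under the operation: H = {e, r^7, r^2s, r^9s}, so |H| = 4.

4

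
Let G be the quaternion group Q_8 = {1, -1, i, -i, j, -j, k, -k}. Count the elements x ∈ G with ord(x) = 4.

The elements of order 4 are: i, -i, j, -j, k, -k.
That's 6.

6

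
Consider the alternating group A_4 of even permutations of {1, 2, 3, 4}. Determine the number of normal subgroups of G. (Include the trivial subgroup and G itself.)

3

G has 10 subgroups. Checking conjugation-invariance by order — order 1: 1/1 normal; order 2: 0/3 normal; order 3: 0/4 normal; order 4: 1/1 normal; order 12: 1/1 normal.
Total normal subgroups: 3.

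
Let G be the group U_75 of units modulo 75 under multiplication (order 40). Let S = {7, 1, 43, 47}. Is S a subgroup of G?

47 ∈ S but its inverse 8 ∉ S, so S is not a subgroup.

No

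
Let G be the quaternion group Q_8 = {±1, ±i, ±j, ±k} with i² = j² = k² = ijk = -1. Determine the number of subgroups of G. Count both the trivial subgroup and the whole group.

|G| = 8, so by Lagrange every subgroup order divides 8. Divisors: 1, 2, 4, 8.
Subgroups by order — order 1: 1; order 2: 1; order 4: 3; order 8: 1.
Total: 1 + 1 + 3 + 1 = 6.

6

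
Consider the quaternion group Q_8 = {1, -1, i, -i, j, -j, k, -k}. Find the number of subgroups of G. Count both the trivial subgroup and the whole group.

6

|G| = 8, so by Lagrange every subgroup order divides 8. Divisors: 1, 2, 4, 8.
Subgroups by order — order 1: 1; order 2: 1; order 4: 3; order 8: 1.
Total: 1 + 1 + 3 + 1 = 6.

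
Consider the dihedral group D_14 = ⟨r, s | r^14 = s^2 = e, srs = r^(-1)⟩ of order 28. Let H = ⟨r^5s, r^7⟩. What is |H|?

4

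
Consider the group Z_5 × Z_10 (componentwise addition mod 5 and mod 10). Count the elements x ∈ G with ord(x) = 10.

24

An element (a,b) has order lcm(ord(a), ord(b)); count pairs with lcm equal to 10.
Enumerating gives 24 such elements.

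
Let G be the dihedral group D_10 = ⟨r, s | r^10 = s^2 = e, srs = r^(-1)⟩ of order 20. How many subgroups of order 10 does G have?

|G| = 20 and 10 | 20, so subgroups of order 10 are possible by Lagrange.
The subgroups of order 10 are: {e, r, r^2, r^3, r^4, r^5, r^6, r^7, r^8, r^9}; {e, r^2, r^4, r^6, r^8, s, r^2s, r^4s, r^6s, r^8s}; {e, r^2, r^4, r^6, r^8, rs, r^3s, r^5s, r^7s, r^9s}.
So G has 3 subgroups of order 10.

3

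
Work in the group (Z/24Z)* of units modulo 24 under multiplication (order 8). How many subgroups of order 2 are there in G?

|G| = 8 and 2 | 8, so subgroups of order 2 are possible by Lagrange.
The subgroups of order 2 are: {1, 11}; {1, 13}; {1, 17}; {1, 19}; … (7 in all).
So G has 7 subgroups of order 2.

7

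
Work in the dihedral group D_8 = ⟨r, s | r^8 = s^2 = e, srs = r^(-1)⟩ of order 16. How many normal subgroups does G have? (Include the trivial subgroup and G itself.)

G has 19 subgroups. Checking conjugation-invariance by order — order 1: 1/1 normal; order 2: 1/9 normal; order 4: 1/5 normal; order 8: 3/3 normal; order 16: 1/1 normal.
Total normal subgroups: 7.

7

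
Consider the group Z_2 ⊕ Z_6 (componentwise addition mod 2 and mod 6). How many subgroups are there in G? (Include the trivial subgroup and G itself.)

|G| = 12, so by Lagrange every subgroup order divides 12. Divisors: 1, 2, 3, 4, 6, 12.
Subgroups by order — order 1: 1; order 2: 3; order 3: 1; order 4: 1; order 6: 3; order 12: 1.
Total: 1 + 3 + 1 + 1 + 3 + 1 = 10.

10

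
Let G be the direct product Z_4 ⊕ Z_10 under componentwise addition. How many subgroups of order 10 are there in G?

|G| = 40 and 10 | 40, so subgroups of order 10 are possible by Lagrange.
The subgroups of order 10 are: {(0,0), (0,1), (0,2), (0,3), (0,4), (0,5), (0,6), (0,7), (0,8), (0,9)}; {(0,0), (0,2), (0,4), (0,6), (0,8), (2,0), (2,2), (2,4), (2,6), (2,8)}; {(0,0), (0,2), (0,4), (0,6), (0,8), (2,1), (2,3), (2,5), (2,7), (2,9)}.
So G has 3 subgroups of order 10.

3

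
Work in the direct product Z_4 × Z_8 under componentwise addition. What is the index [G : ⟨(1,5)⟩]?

|⟨(1,5)⟩| = 8 and |G| = 32.
By Lagrange, [G : H] = |G|/|H| = 32/8 = 4.

4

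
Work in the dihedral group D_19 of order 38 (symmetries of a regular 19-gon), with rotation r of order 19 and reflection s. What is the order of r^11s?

2

Computing powers of r^11s: the smallest k with (r^11s)^k = e is k = 2.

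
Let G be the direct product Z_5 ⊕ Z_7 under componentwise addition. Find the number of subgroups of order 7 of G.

|G| = 35 and 7 | 35, so subgroups of order 7 are possible by Lagrange.
The subgroups of order 7 are: {(0,0), (0,1), (0,2), (0,3), (0,4), (0,5), (0,6)}.
So G has 1 subgroup of order 7.

1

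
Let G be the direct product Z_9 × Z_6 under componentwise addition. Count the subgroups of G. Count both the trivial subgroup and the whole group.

20

|G| = 54, so by Lagrange every subgroup order divides 54. Divisors: 1, 2, 3, 6, 9, 18, 27, 54.
Subgroups by order — order 1: 1; order 2: 1; order 3: 4; order 6: 4; order 9: 4; order 18: 4; order 27: 1; order 54: 1.
Total: 1 + 1 + 4 + 4 + 4 + 4 + 1 + 1 = 20.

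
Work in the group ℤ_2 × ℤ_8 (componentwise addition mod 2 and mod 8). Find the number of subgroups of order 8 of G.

3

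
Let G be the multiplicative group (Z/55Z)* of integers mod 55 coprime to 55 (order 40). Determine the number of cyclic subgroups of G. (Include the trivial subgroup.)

12

Each element a generates a cyclic subgroup ⟨a⟩; distinct elements may generate the same one (a cyclic group of order d has φ(d) generators).
Cyclic subgroups by order — order 1: 1; order 2: 3; order 4: 2; order 5: 1; order 10: 3; order 20: 2.
Total: 12.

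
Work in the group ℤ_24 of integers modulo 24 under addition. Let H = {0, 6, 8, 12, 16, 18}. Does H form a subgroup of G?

Closure fails: 16 + 18 = 10 ∉ H. So H is not a subgroup.

No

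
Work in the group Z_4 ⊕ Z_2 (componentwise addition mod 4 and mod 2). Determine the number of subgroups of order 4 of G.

3

|G| = 8 and 4 | 8, so subgroups of order 4 are possible by Lagrange.
The subgroups of order 4 are: {(0,0), (0,1), (2,0), (2,1)}; {(0,0), (1,0), (2,0), (3,0)}; {(0,0), (1,1), (2,0), (3,1)}.
So G has 3 subgroups of order 4.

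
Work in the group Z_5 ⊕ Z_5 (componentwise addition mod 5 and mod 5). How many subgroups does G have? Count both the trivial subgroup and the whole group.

8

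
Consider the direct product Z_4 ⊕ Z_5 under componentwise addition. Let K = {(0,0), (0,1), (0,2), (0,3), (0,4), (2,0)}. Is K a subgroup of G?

|K| = 6 does not divide |G| = 20, so by Lagrange K is not a subgroup.

No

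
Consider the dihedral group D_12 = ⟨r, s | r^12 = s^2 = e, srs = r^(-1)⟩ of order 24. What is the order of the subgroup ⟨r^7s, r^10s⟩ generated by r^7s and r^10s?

8

|⟨r^7s⟩| = 2 and |⟨r^10s⟩| = 2, so |H| is a multiple of lcm(2, 2) = 2 and divides |G| = 24.
Closing under the operation: H = {e, r^3, r^6, r^9, rs, r^4s, r^7s, r^10s}, so |H| = 8.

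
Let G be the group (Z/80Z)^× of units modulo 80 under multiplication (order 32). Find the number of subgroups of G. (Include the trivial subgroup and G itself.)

54

|G| = 32, so by Lagrange every subgroup order divides 32. Divisors: 1, 2, 4, 8, 16, 32.
Subgroups by order — order 1: 1; order 2: 7; order 4: 19; order 8: 19; order 16: 7; order 32: 1.
Total: 1 + 7 + 19 + 19 + 7 + 1 = 54.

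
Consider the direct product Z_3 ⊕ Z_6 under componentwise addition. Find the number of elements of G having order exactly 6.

An element (a,b) has order lcm(ord(a), ord(b)); count pairs with lcm equal to 6.
Enumerating gives 8 such elements.

8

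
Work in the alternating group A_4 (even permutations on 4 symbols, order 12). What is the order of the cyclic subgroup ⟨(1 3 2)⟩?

Computing powers of (1 3 2): the smallest k with ((1 3 2))^k = e is k = 3.

3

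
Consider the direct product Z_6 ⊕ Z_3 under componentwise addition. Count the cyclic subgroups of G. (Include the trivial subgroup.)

Group the elements of G by the cyclic subgroup they generate; each cyclic subgroup of order d accounts for φ(d) elements.
Cyclic subgroups by order — order 1: 1; order 2: 1; order 3: 4; order 6: 4.
Total: 10.

10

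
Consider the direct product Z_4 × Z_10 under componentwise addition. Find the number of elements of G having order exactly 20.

16

An element (a,b) has order lcm(ord(a), ord(b)); count pairs with lcm equal to 20.
Enumerating gives 16 such elements.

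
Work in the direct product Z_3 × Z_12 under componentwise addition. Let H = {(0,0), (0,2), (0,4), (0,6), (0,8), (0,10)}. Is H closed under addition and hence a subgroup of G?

Yes

|H| = 6 divides |G| = 36, consistent with Lagrange.
H contains the identity, every element's inverse is in H, and H is closed under +: it is a subgroup.
In fact H = ⟨(0,2)⟩.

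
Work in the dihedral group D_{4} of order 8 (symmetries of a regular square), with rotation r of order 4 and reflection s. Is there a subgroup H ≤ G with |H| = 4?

4 | 8. A subgroup of order 4 is {e, r, r^2, r^3}.

Yes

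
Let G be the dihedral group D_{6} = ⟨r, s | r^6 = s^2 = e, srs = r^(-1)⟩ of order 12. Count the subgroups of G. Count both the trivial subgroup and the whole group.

16

|G| = 12, so by Lagrange every subgroup order divides 12. Divisors: 1, 2, 3, 4, 6, 12.
Subgroups by order — order 1: 1; order 2: 7; order 3: 1; order 4: 3; order 6: 3; order 12: 1.
Total: 1 + 7 + 1 + 3 + 3 + 1 = 16.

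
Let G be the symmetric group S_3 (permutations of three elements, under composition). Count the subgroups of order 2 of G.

3

|G| = 6 and 2 | 6, so subgroups of order 2 are possible by Lagrange.
The subgroups of order 2 are: {e, (1 2)}; {e, (1 3)}; {e, (2 3)}.
So G has 3 subgroups of order 2.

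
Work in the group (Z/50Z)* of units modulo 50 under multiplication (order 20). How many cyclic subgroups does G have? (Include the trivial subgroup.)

Group the elements of G by the cyclic subgroup they generate; each cyclic subgroup of order d accounts for φ(d) elements.
Cyclic subgroups by order — order 1: 1; order 2: 1; order 4: 1; order 5: 1; order 10: 1; order 20: 1.
Total: 6.

6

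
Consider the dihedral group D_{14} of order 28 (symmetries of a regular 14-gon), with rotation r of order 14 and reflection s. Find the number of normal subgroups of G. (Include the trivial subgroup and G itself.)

G has 28 subgroups. Checking conjugation-invariance by order — order 1: 1/1 normal; order 2: 1/15 normal; order 4: 0/7 normal; order 7: 1/1 normal; order 14: 3/3 normal; order 28: 1/1 normal.
Total normal subgroups: 7.

7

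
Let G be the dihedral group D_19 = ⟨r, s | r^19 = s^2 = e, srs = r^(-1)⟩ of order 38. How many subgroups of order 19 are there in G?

|G| = 38 and 19 | 38, so subgroups of order 19 are possible by Lagrange.
The subgroups of order 19 are: {e, r, r^2, r^3, r^4, r^5, r^6, r^7, r^8, r^9, r^10, r^11, r^12, r^13, r^14, r^15, r^16, r^17, r^18}.
So G has 1 subgroup of order 19.

1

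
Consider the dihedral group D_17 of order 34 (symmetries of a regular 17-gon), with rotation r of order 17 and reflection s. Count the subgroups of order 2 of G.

|G| = 34 and 2 | 34, so subgroups of order 2 are possible by Lagrange.
The subgroups of order 2 are: {e, r^10s}; {e, r^11s}; {e, r^12s}; {e, r^13s}; … (17 in all).
So G has 17 subgroups of order 2.

17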